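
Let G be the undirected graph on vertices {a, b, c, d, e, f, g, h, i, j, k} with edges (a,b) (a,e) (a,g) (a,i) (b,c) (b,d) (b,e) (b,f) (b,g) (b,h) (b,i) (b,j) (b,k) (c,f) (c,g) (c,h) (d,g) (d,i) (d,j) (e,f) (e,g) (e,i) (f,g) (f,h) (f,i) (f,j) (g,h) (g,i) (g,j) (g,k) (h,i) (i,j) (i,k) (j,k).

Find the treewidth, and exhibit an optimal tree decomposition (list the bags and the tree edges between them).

Treewidth 4.
One such decomposition:
Bags: B1 = {b, f, g, i, j}  B2 = {b, e, f, g, i}  B3 = {b, f, g, h, i}  B4 = {b, g, i, j, k}  B5 = {b, d, g, i, j}  B6 = {a, b, e, g, i}  B7 = {b, c, f, g, h}
Tree: B1–B2, B1–B3, B1–B4, B4–B5, B2–B6, B3–B7

The largest bag has 5 vertices, giving width 4; this decomposition certifies tw(G) ≤ 4. On the other hand G contains the 5-clique {b, c, f, g, h}. A clique must lie in a single bag of any decomposition, so no decomposition can have width below 4. Combining the bounds, tw(G) = 4.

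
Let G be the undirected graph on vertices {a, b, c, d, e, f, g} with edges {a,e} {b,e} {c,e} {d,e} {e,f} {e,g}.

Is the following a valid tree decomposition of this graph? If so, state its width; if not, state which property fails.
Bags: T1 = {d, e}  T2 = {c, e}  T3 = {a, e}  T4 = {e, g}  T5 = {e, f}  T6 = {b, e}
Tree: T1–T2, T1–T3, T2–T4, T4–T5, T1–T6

Every vertex of G appears in some bag (union = {a, b, c, d, e, f, g}); every edge is covered by a bag; and for each vertex v the set of bags containing v is connected in the bag tree. The decomposition is therefore valid. The largest bag has 2 vertices, so the width is 1.

Yes; width 1.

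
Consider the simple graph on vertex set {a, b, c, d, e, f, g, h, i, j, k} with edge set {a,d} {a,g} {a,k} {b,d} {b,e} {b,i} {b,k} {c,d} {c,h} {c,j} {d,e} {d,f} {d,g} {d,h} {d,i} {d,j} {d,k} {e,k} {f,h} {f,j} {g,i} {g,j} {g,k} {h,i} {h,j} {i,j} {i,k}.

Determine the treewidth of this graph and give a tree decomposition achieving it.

Each bag holds 4 vertices, so the decomposition has width 3, which upper-bounds the treewidth. Conversely, {d, f, h, j} is a clique of size 4, and the vertices of any clique must share a bag in every tree decomposition; so some bag has ≥ 4 vertices and tw(G) ≥ 3. Therefore the treewidth is 3.

Treewidth 3.
One such decomposition:
Bags: B1 = {d, h, i, j}  B2 = {d, g, i, j}  B3 = {d, f, h, j}  B4 = {d, g, i, k}  B5 = {b, d, i, k}  B6 = {b, d, e, k}  B7 = {c, d, h, j}  B8 = {a, d, g, k}
Tree: B1–B2, B1–B3, B2–B4, B4–B5, B5–B6, B1–B7, B4–B8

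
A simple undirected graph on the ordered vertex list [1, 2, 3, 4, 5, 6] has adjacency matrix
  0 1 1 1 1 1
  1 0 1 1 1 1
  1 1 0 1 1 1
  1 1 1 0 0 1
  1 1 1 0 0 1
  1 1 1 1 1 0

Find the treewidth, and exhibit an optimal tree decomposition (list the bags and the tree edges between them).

Every bag has size at most 5, so the width is 5 − 1 = 4 and tw(G) ≤ 4. On the other hand G contains the 5-clique {1, 2, 3, 4, 6}. A clique must lie in a single bag of any decomposition, so no decomposition can have width below 4. The upper and lower bounds meet at 4, so that is the treewidth.

Treewidth 4.
One optimal decomposition is:
Bags: B1 = {1, 2, 3, 4, 6}  B2 = {1, 2, 3, 5, 6}
Tree: B1–B2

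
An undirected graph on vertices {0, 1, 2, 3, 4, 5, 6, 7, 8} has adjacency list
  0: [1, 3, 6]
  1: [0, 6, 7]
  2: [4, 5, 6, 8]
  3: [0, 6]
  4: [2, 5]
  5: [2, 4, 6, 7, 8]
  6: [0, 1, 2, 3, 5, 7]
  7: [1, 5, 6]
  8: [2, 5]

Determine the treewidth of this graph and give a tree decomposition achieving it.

The largest bag has 3 vertices, giving width 2; this decomposition certifies tw(G) ≤ 2. For the lower bound, the 3 vertices {2, 5, 8} are pairwise adjacent, and any tree decomposition puts a clique entirely inside one bag — forcing width ≥ 2. Therefore the treewidth is 2.

Treewidth 2.
One optimal decomposition is:
Bags: B1 = {1, 6, 7}  B2 = {5, 6, 7}  B3 = {0, 1, 6}  B4 = {0, 3, 6}  B5 = {2, 5, 6}  B6 = {2, 5, 8}  B7 = {2, 4, 5}
Tree: B1–B2, B1–B3, B3–B4, B2–B5, B5–B6, B6–B7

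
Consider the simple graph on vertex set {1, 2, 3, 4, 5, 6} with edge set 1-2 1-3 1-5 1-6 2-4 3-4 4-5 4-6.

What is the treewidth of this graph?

A width-2 tree decomposition is:
Bags: B1 = {1, 3, 4}  B2 = {1, 2, 4}  B3 = {1, 4, 5}  B4 = {1, 4, 6}
Tree: B1–B2, B2–B3, B3–B4
Each bag holds 3 vertices, so the decomposition has width 2, which upper-bounds the treewidth. Since 3–1–2–4–3 is a cycle in G, G is not acyclic. Forests are exactly the graphs of treewidth ≤ 1, so tw(G) ≥ 2. Therefore the treewidth is 2.

2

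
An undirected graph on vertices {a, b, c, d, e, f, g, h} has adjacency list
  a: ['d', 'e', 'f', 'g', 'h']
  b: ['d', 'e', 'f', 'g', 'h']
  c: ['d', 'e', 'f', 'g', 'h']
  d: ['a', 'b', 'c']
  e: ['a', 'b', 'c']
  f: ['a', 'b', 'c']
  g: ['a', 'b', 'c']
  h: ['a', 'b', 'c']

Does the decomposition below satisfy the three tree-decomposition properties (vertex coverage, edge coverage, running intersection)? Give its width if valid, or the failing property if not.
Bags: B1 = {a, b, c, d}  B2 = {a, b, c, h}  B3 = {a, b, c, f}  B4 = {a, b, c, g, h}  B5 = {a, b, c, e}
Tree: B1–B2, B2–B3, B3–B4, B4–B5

No — bags containing vertex h are not connected in the tree.

A tree decomposition must satisfy three properties: every vertex lies in some bag; for every edge, both endpoints lie together in some bag; and for every vertex, the bags containing it form a connected subtree. Here bags containing vertex h are not connected in the tree, so the decomposition is invalid.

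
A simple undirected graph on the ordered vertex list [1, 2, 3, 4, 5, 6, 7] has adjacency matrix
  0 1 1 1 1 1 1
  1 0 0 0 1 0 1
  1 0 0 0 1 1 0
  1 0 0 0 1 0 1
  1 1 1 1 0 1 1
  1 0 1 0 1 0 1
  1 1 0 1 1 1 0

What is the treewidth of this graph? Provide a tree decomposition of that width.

Treewidth 3.
One optimal decomposition is:
Bags: B1 = {1, 2, 5, 7}  B2 = {1, 4, 5, 7}  B3 = {1, 5, 6, 7}  B4 = {1, 3, 5, 6}
Tree: B1–B2, B2–B3, B3–B4

Every bag has size at most 4, so the width is 4 − 1 = 3 and tw(G) ≤ 3. Conversely, {1, 3, 5, 6} is a clique of size 4, and the vertices of any clique must share a bag in every tree decomposition; so some bag has ≥ 4 vertices and tw(G) ≥ 3. Hence tw(G) = 3 exactly.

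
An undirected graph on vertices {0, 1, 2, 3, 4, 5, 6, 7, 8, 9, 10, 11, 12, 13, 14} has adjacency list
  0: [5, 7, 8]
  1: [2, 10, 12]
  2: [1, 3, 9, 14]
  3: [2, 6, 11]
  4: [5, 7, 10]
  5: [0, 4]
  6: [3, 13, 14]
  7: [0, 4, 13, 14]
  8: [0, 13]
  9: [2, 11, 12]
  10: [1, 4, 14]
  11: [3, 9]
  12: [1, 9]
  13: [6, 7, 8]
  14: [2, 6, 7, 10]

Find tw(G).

A width-3 tree decomposition is:
Bags: B1 = {0, 5, 8, 13}  B2 = {0, 5, 7, 13}  B3 = {4, 5, 7, 13}  B4 = {4, 6, 7, 13}  B5 = {4, 6, 7, 14}  B6 = {4, 6, 10, 14}  B7 = {3, 6, 10, 14}  B8 = {2, 3, 10, 14}  B9 = {1, 2, 3, 10}  B10 = {1, 2, 3, 11}  B11 = {1, 2, 9, 11}  B12 = {1, 9, 11, 12}
Tree: B1–B2, B2–B3, B3–B4, B4–B5, B5–B6, B6–B7, B7–B8, B8–B9, B9–B10, B10–B11, B11–B12
Each bag holds 4 vertices, so the decomposition has width 3, which upper-bounds the treewidth. For the lower bound: the 4 vertex sets {0,5,8}, {13}, {7}, {4,6,10,14} are disjoint, each induces a connected subgraph, and every pair is joined by at least one edge of G. Contracting each set to a single vertex therefore yields K_{4} as a minor, and since treewidth is minor-monotone, tw(G) ≥ tw(K_{4}) = 3. The upper and lower bounds meet at 3, so that is the treewidth.

3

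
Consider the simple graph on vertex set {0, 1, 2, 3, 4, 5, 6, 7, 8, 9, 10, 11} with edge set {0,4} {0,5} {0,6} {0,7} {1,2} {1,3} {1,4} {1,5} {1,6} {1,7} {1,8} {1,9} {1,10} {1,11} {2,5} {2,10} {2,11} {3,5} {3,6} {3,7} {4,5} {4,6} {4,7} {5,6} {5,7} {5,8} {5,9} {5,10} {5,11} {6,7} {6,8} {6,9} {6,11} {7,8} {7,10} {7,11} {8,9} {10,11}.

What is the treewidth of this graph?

4

A width-4 tree decomposition is:
Bags: B1 = {1, 2, 5, 10, 11}  B2 = {1, 5, 7, 10, 11}  B3 = {1, 5, 6, 7, 11}  B4 = {1, 4, 5, 6, 7}  B5 = {0, 4, 5, 6, 7}  B6 = {1, 5, 6, 7, 8}  B7 = {1, 3, 5, 6, 7}  B8 = {1, 5, 6, 8, 9}
Tree: B1–B2, B2–B3, B3–B4, B4–B5, B4–B6, B3–B7, B6–B8
Every bag has size at most 5, so the width is 5 − 1 = 4 and tw(G) ≤ 4. For the lower bound, the 5 vertices {0, 4, 5, 6, 7} are pairwise adjacent, and any tree decomposition puts a clique entirely inside one bag — forcing width ≥ 4. The upper and lower bounds meet at 4, so that is the treewidth.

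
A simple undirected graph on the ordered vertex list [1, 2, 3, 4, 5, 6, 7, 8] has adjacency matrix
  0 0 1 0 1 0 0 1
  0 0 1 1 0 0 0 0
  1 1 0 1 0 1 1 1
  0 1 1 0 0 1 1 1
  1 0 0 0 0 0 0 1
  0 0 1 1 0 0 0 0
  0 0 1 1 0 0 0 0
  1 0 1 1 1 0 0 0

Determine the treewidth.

2

A width-2 tree decomposition is:
Bags: B1 = {3, 4, 8}  B2 = {1, 3, 8}  B3 = {1, 5, 8}  B4 = {2, 3, 4}  B5 = {3, 4, 7}  B6 = {3, 4, 6}
Tree: B1–B2, B2–B3, B1–B4, B1–B5, B5–B6
Every bag has size at most 3, so the width is 3 − 1 = 2 and tw(G) ≤ 2. Conversely, {1, 3, 8} is a clique of size 3, and the vertices of any clique must share a bag in every tree decomposition; so some bag has ≥ 3 vertices and tw(G) ≥ 2. The upper and lower bounds meet at 2, so that is the treewidth.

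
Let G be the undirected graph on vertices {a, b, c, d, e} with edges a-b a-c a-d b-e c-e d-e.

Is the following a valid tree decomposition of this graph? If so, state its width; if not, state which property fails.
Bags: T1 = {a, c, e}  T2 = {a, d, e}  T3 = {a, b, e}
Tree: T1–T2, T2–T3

Yes; width 2.

Checking the three conditions: (i) the bags cover all of {a, b, c, d, e}; (ii) for each edge, some bag contains both endpoints; (iii) the bags containing any fixed vertex form a subtree. All hold, so the decomposition is valid with width 3 − 1 = 2.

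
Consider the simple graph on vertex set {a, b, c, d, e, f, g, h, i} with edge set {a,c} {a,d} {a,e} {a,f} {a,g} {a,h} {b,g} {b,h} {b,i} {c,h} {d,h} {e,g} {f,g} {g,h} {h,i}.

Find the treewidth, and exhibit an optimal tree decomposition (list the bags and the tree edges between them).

Each bag holds 3 vertices, so the decomposition has width 2, which upper-bounds the treewidth. Conversely, {a, e, g} is a clique of size 3, and the vertices of any clique must share a bag in every tree decomposition; so some bag has ≥ 3 vertices and tw(G) ≥ 2. Combining the bounds, tw(G) = 2.

Treewidth 2.
One optimal decomposition is:
Bags: B1 = {a, g, h}  B2 = {a, f, g}  B3 = {a, c, h}  B4 = {b, g, h}  B5 = {b, h, i}  B6 = {a, e, g}  B7 = {a, d, h}
Tree: B1–B2, B1–B3, B1–B4, B4–B5, B2–B6, B1–B7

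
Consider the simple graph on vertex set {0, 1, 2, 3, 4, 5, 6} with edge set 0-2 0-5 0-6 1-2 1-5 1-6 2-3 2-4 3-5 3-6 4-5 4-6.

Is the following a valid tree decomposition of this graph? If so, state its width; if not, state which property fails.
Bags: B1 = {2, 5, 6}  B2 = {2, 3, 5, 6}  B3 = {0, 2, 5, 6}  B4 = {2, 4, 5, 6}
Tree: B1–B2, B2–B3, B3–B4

A tree decomposition must satisfy three properties: every vertex lies in some bag; for every edge, both endpoints lie together in some bag; and for every vertex, the bags containing it form a connected subtree. Here vertex 1 appears in no bag, so the decomposition is invalid.

No — vertex 1 appears in no bag.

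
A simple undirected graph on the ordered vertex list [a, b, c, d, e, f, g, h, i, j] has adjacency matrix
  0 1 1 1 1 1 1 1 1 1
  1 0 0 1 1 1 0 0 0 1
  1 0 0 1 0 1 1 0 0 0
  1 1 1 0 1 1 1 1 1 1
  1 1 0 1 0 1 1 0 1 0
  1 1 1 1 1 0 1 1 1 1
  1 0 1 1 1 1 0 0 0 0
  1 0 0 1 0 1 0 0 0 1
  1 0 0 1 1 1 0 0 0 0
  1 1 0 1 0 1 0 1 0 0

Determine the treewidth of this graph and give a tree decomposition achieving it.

The largest bag has 5 vertices, giving width 4; this decomposition certifies tw(G) ≤ 4. On the other hand G contains the 5-clique {a, d, f, h, j}. A clique must lie in a single bag of any decomposition, so no decomposition can have width below 4. Combining the bounds, tw(G) = 4.

Treewidth 4.
Bags: B1 = {a, d, e, f, g}  B2 = {a, b, d, e, f}  B3 = {a, c, d, f, g}  B4 = {a, b, d, f, j}  B5 = {a, d, e, f, i}  B6 = {a, d, f, h, j}
Tree: B1–B2, B1–B3, B2–B4, B2–B5, B4–B6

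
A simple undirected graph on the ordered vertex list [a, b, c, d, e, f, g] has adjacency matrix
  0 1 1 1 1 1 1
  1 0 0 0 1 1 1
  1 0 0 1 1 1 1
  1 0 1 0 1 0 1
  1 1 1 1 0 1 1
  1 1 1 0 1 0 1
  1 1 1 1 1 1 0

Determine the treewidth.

A width-4 tree decomposition is:
Bags: B1 = {a, c, e, f, g}  B2 = {a, c, d, e, g}  B3 = {a, b, e, f, g}
Tree: B1–B2, B1–B3
The largest bag has 5 vertices, giving width 4; this decomposition certifies tw(G) ≤ 4. For the lower bound, the 5 vertices {a, c, d, e, g} are pairwise adjacent, and any tree decomposition puts a clique entirely inside one bag — forcing width ≥ 4. Therefore the treewidth is 4.

4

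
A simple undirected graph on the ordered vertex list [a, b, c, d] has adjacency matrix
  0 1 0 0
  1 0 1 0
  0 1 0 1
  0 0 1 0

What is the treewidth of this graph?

A width-1 tree decomposition is:
Bags: B1 = {c, d}  B2 = {b, c}  B3 = {a, b}
Tree: B1–B2, B2–B3
The largest bag has 2 vertices, giving width 1; this decomposition certifies tw(G) ≤ 1. Any graph with an edge has treewidth ≥ 1, and G has the edge d–c. Hence tw(G) = 1 exactly.

1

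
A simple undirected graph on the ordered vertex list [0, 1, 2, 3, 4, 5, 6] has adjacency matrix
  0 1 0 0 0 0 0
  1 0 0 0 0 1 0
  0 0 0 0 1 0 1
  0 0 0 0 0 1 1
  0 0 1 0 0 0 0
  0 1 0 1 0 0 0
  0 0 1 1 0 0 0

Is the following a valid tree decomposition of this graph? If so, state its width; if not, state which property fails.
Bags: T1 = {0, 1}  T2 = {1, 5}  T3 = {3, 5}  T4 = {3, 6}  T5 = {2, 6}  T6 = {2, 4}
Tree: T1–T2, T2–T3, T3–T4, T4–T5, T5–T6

Yes; width 1.

Vertex coverage: the bags together contain {0, 1, 2, 3, 4, 5, 6}, the full vertex set. Edge coverage: each edge of G has both endpoints in at least one bag. Running intersection: for every vertex, the bags containing it form a connected subtree. All three properties hold, so this is a valid tree decomposition of width max|bag| − 1 = 1, and hence tw(G) ≤ 1.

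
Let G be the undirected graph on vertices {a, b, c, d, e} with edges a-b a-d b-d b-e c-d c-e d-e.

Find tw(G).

2

A width-2 tree decomposition is:
Bags: B1 = {b, d, e}  B2 = {a, b, d}  B3 = {c, d, e}
Tree: B1–B2, B1–B3
Every bag has size at most 3, so the width is 3 − 1 = 2 and tw(G) ≤ 2. For the lower bound, the 3 vertices {c, d, e} are pairwise adjacent, and any tree decomposition puts a clique entirely inside one bag — forcing width ≥ 2. The upper and lower bounds meet at 2, so that is the treewidth.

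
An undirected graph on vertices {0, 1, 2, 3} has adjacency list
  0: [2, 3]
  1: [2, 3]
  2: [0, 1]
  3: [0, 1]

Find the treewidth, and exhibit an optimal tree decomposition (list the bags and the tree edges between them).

Treewidth 2.
One such decomposition:
Bags: B1 = {1, 2, 3}  B2 = {0, 2, 3}
Tree: B1–B2

Each bag holds 3 vertices, so the decomposition has width 2, which upper-bounds the treewidth. The edges 2–1–3–0–2 form a cycle, so G is not a tree and its treewidth is at least 2. The upper and lower bounds meet at 2, so that is the treewidth.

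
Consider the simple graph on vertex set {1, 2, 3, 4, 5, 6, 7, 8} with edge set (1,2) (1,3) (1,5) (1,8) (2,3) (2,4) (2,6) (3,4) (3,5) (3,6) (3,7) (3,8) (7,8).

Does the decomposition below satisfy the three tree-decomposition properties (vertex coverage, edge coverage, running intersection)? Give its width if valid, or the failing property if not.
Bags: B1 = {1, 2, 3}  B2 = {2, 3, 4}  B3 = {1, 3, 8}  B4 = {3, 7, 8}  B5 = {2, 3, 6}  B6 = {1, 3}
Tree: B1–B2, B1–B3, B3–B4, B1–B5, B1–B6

No — vertex 5 appears in no bag.

A tree decomposition must satisfy three properties: every vertex lies in some bag; for every edge, both endpoints lie together in some bag; and for every vertex, the bags containing it form a connected subtree. Here vertex 5 appears in no bag, so the decomposition is invalid.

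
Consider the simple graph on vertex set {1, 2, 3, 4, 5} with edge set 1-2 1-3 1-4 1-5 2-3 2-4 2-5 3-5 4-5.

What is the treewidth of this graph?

3

A width-3 tree decomposition is:
Bags: B1 = {1, 2, 3, 5}  B2 = {1, 2, 4, 5}
Tree: B1–B2
Every bag has size at most 4, so the width is 4 − 1 = 3 and tw(G) ≤ 3. For the lower bound, the 4 vertices {1, 2, 3, 5} are pairwise adjacent, and any tree decomposition puts a clique entirely inside one bag — forcing width ≥ 3. Hence tw(G) = 3 exactly.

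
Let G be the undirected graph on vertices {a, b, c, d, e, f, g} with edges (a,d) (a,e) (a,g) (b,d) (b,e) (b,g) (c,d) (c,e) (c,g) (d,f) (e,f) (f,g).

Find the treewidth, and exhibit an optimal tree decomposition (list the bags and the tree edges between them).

Treewidth 3.
Bags: B1 = {c, d, e, g}  B2 = {b, d, e, g}  B3 = {d, e, f, g}  B4 = {a, d, e, g}
Tree: B1–B2, B2–B3, B3–B4

The largest bag has 4 vertices, giving width 3; this decomposition certifies tw(G) ≤ 3. For the lower bound: the 4 vertex sets {c,g}, {b,d}, {e}, {f} are disjoint, each induces a connected subgraph, and every pair is joined by at least one edge of G. Contracting each set to a single vertex therefore yields K_{4} as a minor, and since treewidth is minor-monotone, tw(G) ≥ tw(K_{4}) = 3. Combining the bounds, tw(G) = 3.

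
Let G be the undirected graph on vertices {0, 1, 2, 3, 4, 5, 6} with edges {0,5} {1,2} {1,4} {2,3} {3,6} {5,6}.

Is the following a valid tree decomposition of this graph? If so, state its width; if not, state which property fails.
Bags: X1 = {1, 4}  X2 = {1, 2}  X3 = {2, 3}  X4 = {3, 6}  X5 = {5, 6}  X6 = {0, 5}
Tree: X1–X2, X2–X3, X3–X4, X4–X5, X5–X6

Checking the three conditions: (i) the bags cover all of {0, 1, 2, 3, 4, 5, 6}; (ii) for each edge, some bag contains both endpoints; (iii) the bags containing any fixed vertex form a subtree. All hold, so the decomposition is valid with width 2 − 1 = 1.

Yes; width 1.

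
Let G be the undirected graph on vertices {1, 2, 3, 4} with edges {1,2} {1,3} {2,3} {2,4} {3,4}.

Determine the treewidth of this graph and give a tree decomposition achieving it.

Every bag has size at most 3, so the width is 3 − 1 = 2 and tw(G) ≤ 2. For the lower bound, the 3 vertices {1, 2, 3} are pairwise adjacent, and any tree decomposition puts a clique entirely inside one bag — forcing width ≥ 2. Hence tw(G) = 2 exactly.

Treewidth 2.
One such decomposition:
Bags: B1 = {1, 2, 3}  B2 = {2, 3, 4}
Tree: B1–B2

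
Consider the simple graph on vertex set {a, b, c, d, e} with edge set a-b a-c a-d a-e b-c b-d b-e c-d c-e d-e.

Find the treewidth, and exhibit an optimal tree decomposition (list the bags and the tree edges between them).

Treewidth 4.
One optimal decomposition is:
Bags: B1 = {a, b, c, d, e}
Tree: (single bag)

With just one bag of size 5, the width is 5 − 1 = 4, so tw(G) ≤ 4. On the other hand G contains the 5-clique {a, b, c, d, e}. A clique must lie in a single bag of any decomposition, so no decomposition can have width below 4. Therefore the treewidth is 4.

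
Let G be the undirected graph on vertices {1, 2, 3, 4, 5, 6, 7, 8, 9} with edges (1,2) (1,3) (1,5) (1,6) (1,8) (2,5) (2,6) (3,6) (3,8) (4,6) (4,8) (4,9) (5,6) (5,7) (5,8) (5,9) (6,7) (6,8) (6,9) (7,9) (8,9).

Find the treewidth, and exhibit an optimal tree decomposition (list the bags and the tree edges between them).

Treewidth 3.
One optimal decomposition is:
Bags: B1 = {5, 6, 8, 9}  B2 = {1, 5, 6, 8}  B3 = {1, 2, 5, 6}  B4 = {4, 6, 8, 9}  B5 = {5, 6, 7, 9}  B6 = {1, 3, 6, 8}
Tree: B1–B2, B2–B3, B1–B4, B1–B5, B2–B6

The largest bag has 4 vertices, giving width 3; this decomposition certifies tw(G) ≤ 3. On the other hand G contains the 4-clique {1, 3, 6, 8}. A clique must lie in a single bag of any decomposition, so no decomposition can have width below 3. Therefore the treewidth is 3.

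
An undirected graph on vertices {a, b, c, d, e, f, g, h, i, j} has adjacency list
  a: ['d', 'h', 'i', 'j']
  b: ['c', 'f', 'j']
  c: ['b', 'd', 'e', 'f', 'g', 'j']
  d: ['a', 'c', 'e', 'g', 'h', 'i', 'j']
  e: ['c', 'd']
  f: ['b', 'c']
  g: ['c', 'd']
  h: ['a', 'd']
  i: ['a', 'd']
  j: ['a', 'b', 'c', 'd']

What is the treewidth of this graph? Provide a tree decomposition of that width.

Every bag has size at most 3, so the width is 3 − 1 = 2 and tw(G) ≤ 2. Conversely, {a, d, h} is a clique of size 3, and the vertices of any clique must share a bag in every tree decomposition; so some bag has ≥ 3 vertices and tw(G) ≥ 2. The upper and lower bounds meet at 2, so that is the treewidth.

Treewidth 2.
Bags: B1 = {c, d, j}  B2 = {a, d, j}  B3 = {b, c, j}  B4 = {c, d, g}  B5 = {a, d, h}  B6 = {a, d, i}  B7 = {c, d, e}  B8 = {b, c, f}
Tree: B1–B2, B1–B3, B1–B4, B2–B5, B2–B6, B4–B7, B3–B8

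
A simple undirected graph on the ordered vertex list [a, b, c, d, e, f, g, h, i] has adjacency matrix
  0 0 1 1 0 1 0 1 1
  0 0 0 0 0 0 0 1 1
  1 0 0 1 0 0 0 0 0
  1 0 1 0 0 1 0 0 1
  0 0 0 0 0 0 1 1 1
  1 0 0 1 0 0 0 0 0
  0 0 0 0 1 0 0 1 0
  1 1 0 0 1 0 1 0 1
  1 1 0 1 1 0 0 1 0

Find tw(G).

2

A width-2 tree decomposition is:
Bags: B1 = {a, h, i}  B2 = {e, h, i}  B3 = {a, d, i}  B4 = {e, g, h}  B5 = {b, h, i}  B6 = {a, c, d}  B7 = {a, d, f}
Tree: B1–B2, B1–B3, B2–B4, B2–B5, B3–B6, B3–B7
The largest bag has 3 vertices, giving width 2; this decomposition certifies tw(G) ≤ 2. For the lower bound, the 3 vertices {a, c, d} are pairwise adjacent, and any tree decomposition puts a clique entirely inside one bag — forcing width ≥ 2. Combining the bounds, tw(G) = 2.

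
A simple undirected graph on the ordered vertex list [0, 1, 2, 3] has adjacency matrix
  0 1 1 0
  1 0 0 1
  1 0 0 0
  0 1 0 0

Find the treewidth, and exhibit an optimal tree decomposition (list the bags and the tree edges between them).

Treewidth 1.
One such decomposition:
Bags: B1 = {0, 1}  B2 = {1, 3}  B3 = {0, 2}
Tree: B1–B2, B1–B3

Every bag has size at most 2, so the width is 2 − 1 = 1 and tw(G) ≤ 1. G has an edge, so its treewidth is at least 1. Hence tw(G) = 1 exactly.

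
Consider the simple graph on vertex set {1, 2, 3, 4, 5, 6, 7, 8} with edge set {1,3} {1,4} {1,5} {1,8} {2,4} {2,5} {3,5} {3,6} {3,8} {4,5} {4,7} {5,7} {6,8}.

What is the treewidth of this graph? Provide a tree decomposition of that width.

The largest bag has 3 vertices, giving width 2; this decomposition certifies tw(G) ≤ 2. On the other hand G contains the 3-clique {1, 3, 8}. A clique must lie in a single bag of any decomposition, so no decomposition can have width below 2. Hence tw(G) = 2 exactly.

Treewidth 2.
Bags: B1 = {1, 4, 5}  B2 = {1, 3, 5}  B3 = {1, 3, 8}  B4 = {3, 6, 8}  B5 = {4, 5, 7}  B6 = {2, 4, 5}
Tree: B1–B2, B2–B3, B3–B4, B1–B5, B5–B6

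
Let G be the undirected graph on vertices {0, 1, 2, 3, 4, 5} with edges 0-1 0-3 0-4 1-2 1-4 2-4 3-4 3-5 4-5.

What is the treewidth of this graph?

2

A width-2 tree decomposition is:
Bags: B1 = {0, 3, 4}  B2 = {0, 1, 4}  B3 = {1, 2, 4}  B4 = {3, 4, 5}
Tree: B1–B2, B2–B3, B1–B4
Each bag holds 3 vertices, so the decomposition has width 2, which upper-bounds the treewidth. On the other hand G contains the 3-clique {0, 1, 4}. A clique must lie in a single bag of any decomposition, so no decomposition can have width below 2. Hence tw(G) = 2 exactly.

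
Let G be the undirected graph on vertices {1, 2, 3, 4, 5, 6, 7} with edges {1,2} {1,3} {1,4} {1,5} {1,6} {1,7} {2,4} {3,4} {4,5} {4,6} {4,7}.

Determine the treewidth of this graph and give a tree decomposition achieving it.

Treewidth 2.
One such decomposition:
Bags: B1 = {1, 2, 4}  B2 = {1, 4, 5}  B3 = {1, 3, 4}  B4 = {1, 4, 7}  B5 = {1, 4, 6}
Tree: B1–B2, B1–B3, B3–B4, B3–B5

Every bag has size at most 3, so the width is 3 − 1 = 2 and tw(G) ≤ 2. Conversely, {1, 2, 4} is a clique of size 3, and the vertices of any clique must share a bag in every tree decomposition; so some bag has ≥ 3 vertices and tw(G) ≥ 2. Combining the bounds, tw(G) = 2.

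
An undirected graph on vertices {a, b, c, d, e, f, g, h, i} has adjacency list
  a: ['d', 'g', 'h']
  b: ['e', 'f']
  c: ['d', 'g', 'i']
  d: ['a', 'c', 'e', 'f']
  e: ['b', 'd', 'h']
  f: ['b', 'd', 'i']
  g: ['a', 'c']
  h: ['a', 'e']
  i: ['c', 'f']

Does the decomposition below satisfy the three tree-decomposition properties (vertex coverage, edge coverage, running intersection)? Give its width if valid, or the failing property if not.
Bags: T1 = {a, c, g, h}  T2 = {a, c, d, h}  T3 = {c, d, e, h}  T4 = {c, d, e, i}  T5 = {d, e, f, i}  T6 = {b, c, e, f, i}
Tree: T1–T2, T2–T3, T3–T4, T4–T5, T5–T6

No — bags containing vertex c are not connected in the tree.

A tree decomposition must satisfy three properties: every vertex lies in some bag; for every edge, both endpoints lie together in some bag; and for every vertex, the bags containing it form a connected subtree. Here bags containing vertex c are not connected in the tree, so the decomposition is invalid.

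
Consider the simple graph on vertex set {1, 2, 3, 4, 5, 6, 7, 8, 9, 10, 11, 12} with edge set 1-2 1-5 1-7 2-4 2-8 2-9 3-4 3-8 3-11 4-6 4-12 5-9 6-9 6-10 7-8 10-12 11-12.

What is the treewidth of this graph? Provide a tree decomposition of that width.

Treewidth 3.
One such decomposition:
Bags: B1 = {1, 5, 7, 9}  B2 = {1, 2, 7, 9}  B3 = {2, 7, 8, 9}  B4 = {2, 6, 8, 9}  B5 = {2, 4, 6, 8}  B6 = {3, 4, 6, 8}  B7 = {3, 4, 6, 10}  B8 = {3, 4, 10, 12}  B9 = {3, 10, 11, 12}
Tree: B1–B2, B2–B3, B3–B4, B4–B5, B5–B6, B6–B7, B7–B8, B8–B9

Each bag holds 4 vertices, so the decomposition has width 3, which upper-bounds the treewidth. For the lower bound: the 4 vertex sets {1,5,7}, {9}, {2}, {3,4,6,8} are disjoint, each induces a connected subgraph, and every pair is joined by at least one edge of G. Contracting each set to a single vertex therefore yields K_{4} as a minor, and since treewidth is minor-monotone, tw(G) ≥ tw(K_{4}) = 3. Therefore the treewidth is 3.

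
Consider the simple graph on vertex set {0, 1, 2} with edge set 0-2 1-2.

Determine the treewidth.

A width-1 tree decomposition is:
Bags: B1 = {0, 2}  B2 = {1, 2}
Tree: B1–B2
Every bag has size at most 2, so the width is 2 − 1 = 1 and tw(G) ≤ 1. Since G has at least one edge (e.g. 0–2), it is not an edgeless graph, so tw(G) ≥ 1. Therefore the treewidth is 1.

1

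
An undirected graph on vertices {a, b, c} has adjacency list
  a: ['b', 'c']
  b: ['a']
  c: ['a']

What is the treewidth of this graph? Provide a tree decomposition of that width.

Each bag holds 2 vertices, so the decomposition has width 1, which upper-bounds the treewidth. Any graph with an edge has treewidth ≥ 1, and G has the edge a–b. The upper and lower bounds meet at 1, so that is the treewidth.

Treewidth 1.
Bags: B1 = {a, b}  B2 = {a, c}
Tree: B1–B2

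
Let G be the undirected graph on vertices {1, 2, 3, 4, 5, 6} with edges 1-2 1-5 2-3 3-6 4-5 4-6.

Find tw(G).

2

A width-2 tree decomposition is:
Bags: B1 = {1, 4, 5}  B2 = {1, 2, 4}  B3 = {2, 3, 4}  B4 = {3, 4, 6}
Tree: B1–B2, B2–B3, B3–B4
Each bag holds 3 vertices, so the decomposition has width 2, which upper-bounds the treewidth. The edges 4–5–1–2–3–6–4 form a cycle, so G is not a tree and its treewidth is at least 2. Combining the bounds, tw(G) = 2.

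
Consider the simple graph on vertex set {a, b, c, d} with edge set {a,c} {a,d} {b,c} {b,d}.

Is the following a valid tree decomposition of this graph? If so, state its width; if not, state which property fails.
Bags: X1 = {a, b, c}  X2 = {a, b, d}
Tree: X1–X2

Yes; width 2.

Vertex coverage: the bags together contain {a, b, c, d}, the full vertex set. Edge coverage: each edge of G has both endpoints in at least one bag. Running intersection: for every vertex, the bags containing it form a connected subtree. All three properties hold, so this is a valid tree decomposition of width max|bag| − 1 = 2, and hence tw(G) ≤ 2.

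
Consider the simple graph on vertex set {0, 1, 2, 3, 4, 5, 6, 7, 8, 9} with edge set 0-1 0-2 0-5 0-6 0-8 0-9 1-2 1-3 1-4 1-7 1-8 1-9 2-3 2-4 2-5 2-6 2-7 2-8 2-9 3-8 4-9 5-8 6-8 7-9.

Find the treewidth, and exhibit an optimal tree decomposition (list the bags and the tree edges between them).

Treewidth 3.
One such decomposition:
Bags: B1 = {0, 1, 2, 8}  B2 = {0, 1, 2, 9}  B3 = {0, 2, 5, 8}  B4 = {0, 2, 6, 8}  B5 = {1, 2, 7, 9}  B6 = {1, 2, 4, 9}  B7 = {1, 2, 3, 8}
Tree: B1–B2, B1–B3, B1–B4, B2–B5, B5–B6, B1–B7

Each bag holds 4 vertices, so the decomposition has width 3, which upper-bounds the treewidth. Conversely, {0, 1, 2, 8} is a clique of size 4, and the vertices of any clique must share a bag in every tree decomposition; so some bag has ≥ 4 vertices and tw(G) ≥ 3. Hence tw(G) = 3 exactly.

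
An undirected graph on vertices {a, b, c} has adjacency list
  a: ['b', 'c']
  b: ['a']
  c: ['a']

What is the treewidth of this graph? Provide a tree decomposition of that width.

Treewidth 1.
Bags: B1 = {a, c}  B2 = {a, b}
Tree: B1–B2

The largest bag has 2 vertices, giving width 1; this decomposition certifies tw(G) ≤ 1. Since G has at least one edge (e.g. c–a), it is not an edgeless graph, so tw(G) ≥ 1. Combining the bounds, tw(G) = 1.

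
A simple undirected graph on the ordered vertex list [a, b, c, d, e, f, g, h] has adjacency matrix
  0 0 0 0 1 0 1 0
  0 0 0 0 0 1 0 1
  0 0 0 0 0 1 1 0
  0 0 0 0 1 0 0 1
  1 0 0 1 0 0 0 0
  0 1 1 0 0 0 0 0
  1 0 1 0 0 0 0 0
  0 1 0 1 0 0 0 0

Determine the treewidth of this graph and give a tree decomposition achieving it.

Every bag has size at most 3, so the width is 3 − 1 = 2 and tw(G) ≤ 2. The edges c–f–b–h–d–e–a–g–c form a cycle, so G is not a tree and its treewidth is at least 2. The upper and lower bounds meet at 2, so that is the treewidth.

Treewidth 2.
One such decomposition:
Bags: B1 = {b, c, f}  B2 = {b, c, h}  B3 = {c, d, h}  B4 = {c, d, e}  B5 = {a, c, e}  B6 = {a, c, g}
Tree: B1–B2, B2–B3, B3–B4, B4–B5, B5–B6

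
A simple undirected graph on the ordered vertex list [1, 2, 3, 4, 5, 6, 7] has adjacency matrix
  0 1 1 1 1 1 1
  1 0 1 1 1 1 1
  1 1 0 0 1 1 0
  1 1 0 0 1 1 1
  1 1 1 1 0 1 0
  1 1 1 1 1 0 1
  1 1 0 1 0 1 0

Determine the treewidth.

4

A width-4 tree decomposition is:
Bags: B1 = {1, 2, 3, 5, 6}  B2 = {1, 2, 4, 5, 6}  B3 = {1, 2, 4, 6, 7}
Tree: B1–B2, B2–B3
Each bag holds 5 vertices, so the decomposition has width 4, which upper-bounds the treewidth. For the lower bound, the 5 vertices {1, 2, 3, 5, 6} are pairwise adjacent, and any tree decomposition puts a clique entirely inside one bag — forcing width ≥ 4. Therefore the treewidth is 4.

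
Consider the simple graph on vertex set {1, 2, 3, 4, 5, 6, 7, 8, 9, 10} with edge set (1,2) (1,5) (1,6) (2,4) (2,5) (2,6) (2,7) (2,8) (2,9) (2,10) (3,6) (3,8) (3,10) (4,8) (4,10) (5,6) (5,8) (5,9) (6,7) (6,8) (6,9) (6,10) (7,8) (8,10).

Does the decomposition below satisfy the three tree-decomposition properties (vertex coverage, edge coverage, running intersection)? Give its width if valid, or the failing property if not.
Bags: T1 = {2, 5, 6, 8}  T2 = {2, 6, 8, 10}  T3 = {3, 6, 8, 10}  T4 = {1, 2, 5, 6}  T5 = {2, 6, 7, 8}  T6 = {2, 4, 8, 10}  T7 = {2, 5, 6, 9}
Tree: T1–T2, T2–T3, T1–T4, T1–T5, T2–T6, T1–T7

Checking the three conditions: (i) the bags cover all of {1, 2, 3, 4, 5, 6, 7, 8, 9, 10}; (ii) for each edge, some bag contains both endpoints; (iii) the bags containing any fixed vertex form a subtree. All hold, so the decomposition is valid with width 4 − 1 = 3.

Yes; width 3.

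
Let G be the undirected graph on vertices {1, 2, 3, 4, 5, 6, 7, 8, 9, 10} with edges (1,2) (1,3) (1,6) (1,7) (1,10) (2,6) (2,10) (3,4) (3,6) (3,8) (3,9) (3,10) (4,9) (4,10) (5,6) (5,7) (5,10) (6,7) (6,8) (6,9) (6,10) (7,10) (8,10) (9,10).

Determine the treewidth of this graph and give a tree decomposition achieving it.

Treewidth 3.
One optimal decomposition is:
Bags: B1 = {1, 6, 7, 10}  B2 = {1, 2, 6, 10}  B3 = {1, 3, 6, 10}  B4 = {3, 6, 8, 10}  B5 = {3, 6, 9, 10}  B6 = {5, 6, 7, 10}  B7 = {3, 4, 9, 10}
Tree: B1–B2, B2–B3, B3–B4, B4–B5, B1–B6, B5–B7

Every bag has size at most 4, so the width is 4 − 1 = 3 and tw(G) ≤ 3. For the lower bound, the 4 vertices {3, 4, 9, 10} are pairwise adjacent, and any tree decomposition puts a clique entirely inside one bag — forcing width ≥ 3. The upper and lower bounds meet at 3, so that is the treewidth.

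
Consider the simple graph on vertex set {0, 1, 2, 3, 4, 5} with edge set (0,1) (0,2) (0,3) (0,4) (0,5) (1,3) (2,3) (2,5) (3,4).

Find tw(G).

A width-2 tree decomposition is:
Bags: B1 = {0, 2, 3}  B2 = {0, 1, 3}  B3 = {0, 2, 5}  B4 = {0, 3, 4}
Tree: B1–B2, B1–B3, B1–B4
Each bag holds 3 vertices, so the decomposition has width 2, which upper-bounds the treewidth. On the other hand G contains the 3-clique {0, 1, 3}. A clique must lie in a single bag of any decomposition, so no decomposition can have width below 2. Hence tw(G) = 2 exactly.

2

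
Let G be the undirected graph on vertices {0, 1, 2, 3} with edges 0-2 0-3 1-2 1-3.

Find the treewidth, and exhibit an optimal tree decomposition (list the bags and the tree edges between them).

Treewidth 2.
Bags: B1 = {0, 2, 3}  B2 = {1, 2, 3}
Tree: B1–B2

Each bag holds 3 vertices, so the decomposition has width 2, which upper-bounds the treewidth. For the lower bound, G contains the cycle 2–0–3–1–2, so G is not a forest; only forests have treewidth ≤ 1, hence tw(G) ≥ 2. Combining the bounds, tw(G) = 2.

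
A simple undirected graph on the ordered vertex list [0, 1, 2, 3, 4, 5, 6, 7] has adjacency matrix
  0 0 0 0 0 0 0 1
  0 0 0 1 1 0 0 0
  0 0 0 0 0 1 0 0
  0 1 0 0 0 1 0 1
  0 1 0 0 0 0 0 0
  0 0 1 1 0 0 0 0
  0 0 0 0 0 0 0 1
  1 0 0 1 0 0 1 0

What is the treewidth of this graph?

A width-1 tree decomposition is:
Bags: B1 = {1, 3}  B2 = {1, 4}  B3 = {3, 7}  B4 = {6, 7}  B5 = {3, 5}  B6 = {0, 7}  B7 = {2, 5}
Tree: B1–B2, B1–B3, B3–B4, B1–B5, B3–B6, B5–B7
The largest bag has 2 vertices, giving width 1; this decomposition certifies tw(G) ≤ 1. Since G has at least one edge (e.g. 3–1), it is not an edgeless graph, so tw(G) ≥ 1. Therefore the treewidth is 1.

1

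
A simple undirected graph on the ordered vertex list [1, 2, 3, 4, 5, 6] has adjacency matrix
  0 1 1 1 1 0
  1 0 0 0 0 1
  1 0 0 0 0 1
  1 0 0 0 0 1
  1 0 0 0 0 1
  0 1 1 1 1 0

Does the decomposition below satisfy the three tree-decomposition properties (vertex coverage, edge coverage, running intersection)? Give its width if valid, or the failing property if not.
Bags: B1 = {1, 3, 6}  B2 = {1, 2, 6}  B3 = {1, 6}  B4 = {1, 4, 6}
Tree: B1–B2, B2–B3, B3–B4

A tree decomposition must satisfy three properties: every vertex lies in some bag; for every edge, both endpoints lie together in some bag; and for every vertex, the bags containing it form a connected subtree. Here vertex 5 appears in no bag, so the decomposition is invalid.

No — vertex 5 appears in no bag.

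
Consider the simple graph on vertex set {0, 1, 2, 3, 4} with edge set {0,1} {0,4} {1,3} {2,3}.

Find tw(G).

1

A width-1 tree decomposition is:
Bags: B1 = {1, 3}  B2 = {0, 1}  B3 = {0, 4}  B4 = {2, 3}
Tree: B1–B2, B2–B3, B1–B4
Each bag holds 2 vertices, so the decomposition has width 1, which upper-bounds the treewidth. G has an edge, so its treewidth is at least 1. Therefore the treewidth is 1.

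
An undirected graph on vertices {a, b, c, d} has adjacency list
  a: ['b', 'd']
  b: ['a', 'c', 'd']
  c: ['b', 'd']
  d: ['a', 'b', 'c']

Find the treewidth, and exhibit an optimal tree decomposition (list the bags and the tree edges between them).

Every bag has size at most 3, so the width is 3 − 1 = 2 and tw(G) ≤ 2. For the lower bound, the 3 vertices {b, c, d} are pairwise adjacent, and any tree decomposition puts a clique entirely inside one bag — forcing width ≥ 2. Therefore the treewidth is 2.

Treewidth 2.
One such decomposition:
Bags: B1 = {b, c, d}  B2 = {a, b, d}
Tree: B1–B2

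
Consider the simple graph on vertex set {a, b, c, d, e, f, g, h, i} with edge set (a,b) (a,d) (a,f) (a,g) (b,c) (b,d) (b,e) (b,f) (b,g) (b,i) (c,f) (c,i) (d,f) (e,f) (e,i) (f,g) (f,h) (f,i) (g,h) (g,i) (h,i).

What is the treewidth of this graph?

A width-3 tree decomposition is:
Bags: B1 = {b, f, g, i}  B2 = {a, b, f, g}  B3 = {b, c, f, i}  B4 = {f, g, h, i}  B5 = {b, e, f, i}  B6 = {a, b, d, f}
Tree: B1–B2, B1–B3, B1–B4, B3–B5, B2–B6
The largest bag has 4 vertices, giving width 3; this decomposition certifies tw(G) ≤ 3. On the other hand G contains the 4-clique {f, g, h, i}. A clique must lie in a single bag of any decomposition, so no decomposition can have width below 3. Hence tw(G) = 3 exactly.

3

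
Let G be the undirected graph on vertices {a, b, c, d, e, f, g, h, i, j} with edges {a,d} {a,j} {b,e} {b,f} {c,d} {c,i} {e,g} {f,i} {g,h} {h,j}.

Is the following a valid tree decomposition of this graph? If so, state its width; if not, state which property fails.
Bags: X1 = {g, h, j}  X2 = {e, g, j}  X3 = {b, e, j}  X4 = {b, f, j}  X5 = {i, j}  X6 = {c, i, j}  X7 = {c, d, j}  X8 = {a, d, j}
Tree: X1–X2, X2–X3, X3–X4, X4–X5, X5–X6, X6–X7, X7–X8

A tree decomposition must satisfy three properties: every vertex lies in some bag; for every edge, both endpoints lie together in some bag; and for every vertex, the bags containing it form a connected subtree. Here edge (f,i) lies in no bag, so the decomposition is invalid.

No — edge (f,i) lies in no bag.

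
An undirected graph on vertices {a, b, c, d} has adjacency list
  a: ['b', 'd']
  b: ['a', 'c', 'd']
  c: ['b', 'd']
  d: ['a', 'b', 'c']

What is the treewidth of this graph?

A width-2 tree decomposition is:
Bags: B1 = {a, b, d}  B2 = {b, c, d}
Tree: B1–B2
Each bag holds 3 vertices, so the decomposition has width 2, which upper-bounds the treewidth. For the lower bound, the 3 vertices {b, c, d} are pairwise adjacent, and any tree decomposition puts a clique entirely inside one bag — forcing width ≥ 2. Therefore the treewidth is 2.

2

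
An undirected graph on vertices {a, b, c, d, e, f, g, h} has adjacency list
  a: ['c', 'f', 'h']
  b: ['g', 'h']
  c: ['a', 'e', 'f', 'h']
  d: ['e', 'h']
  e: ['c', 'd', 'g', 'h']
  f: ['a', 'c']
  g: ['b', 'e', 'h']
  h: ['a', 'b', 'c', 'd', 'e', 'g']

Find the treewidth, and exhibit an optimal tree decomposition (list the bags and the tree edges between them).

Treewidth 2.
One such decomposition:
Bags: B1 = {c, e, h}  B2 = {a, c, h}  B3 = {e, g, h}  B4 = {d, e, h}  B5 = {a, c, f}  B6 = {b, g, h}
Tree: B1–B2, B1–B3, B1–B4, B2–B5, B3–B6

Each bag holds 3 vertices, so the decomposition has width 2, which upper-bounds the treewidth. For the lower bound, the 3 vertices {e, g, h} are pairwise adjacent, and any tree decomposition puts a clique entirely inside one bag — forcing width ≥ 2. Combining the bounds, tw(G) = 2.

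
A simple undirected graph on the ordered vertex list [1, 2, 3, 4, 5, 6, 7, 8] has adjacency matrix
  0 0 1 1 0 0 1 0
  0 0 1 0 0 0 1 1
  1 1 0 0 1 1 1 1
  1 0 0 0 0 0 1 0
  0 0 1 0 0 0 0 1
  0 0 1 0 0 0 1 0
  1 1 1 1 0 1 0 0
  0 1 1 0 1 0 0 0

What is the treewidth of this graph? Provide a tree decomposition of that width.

Treewidth 2.
One optimal decomposition is:
Bags: B1 = {1, 3, 7}  B2 = {2, 3, 7}  B3 = {2, 3, 8}  B4 = {3, 5, 8}  B5 = {1, 4, 7}  B6 = {3, 6, 7}
Tree: B1–B2, B2–B3, B3–B4, B1–B5, B1–B6

Each bag holds 3 vertices, so the decomposition has width 2, which upper-bounds the treewidth. Conversely, {2, 3, 8} is a clique of size 3, and the vertices of any clique must share a bag in every tree decomposition; so some bag has ≥ 3 vertices and tw(G) ≥ 2. Therefore the treewidth is 2.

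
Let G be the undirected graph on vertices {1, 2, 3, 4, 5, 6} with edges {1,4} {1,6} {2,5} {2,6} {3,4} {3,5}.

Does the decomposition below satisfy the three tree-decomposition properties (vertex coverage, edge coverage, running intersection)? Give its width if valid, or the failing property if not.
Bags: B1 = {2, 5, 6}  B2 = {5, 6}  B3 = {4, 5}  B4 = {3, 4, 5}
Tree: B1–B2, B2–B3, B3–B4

A tree decomposition must satisfy three properties: every vertex lies in some bag; for every edge, both endpoints lie together in some bag; and for every vertex, the bags containing it form a connected subtree. Here vertex 1 appears in no bag, so the decomposition is invalid.

No — vertex 1 appears in no bag.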